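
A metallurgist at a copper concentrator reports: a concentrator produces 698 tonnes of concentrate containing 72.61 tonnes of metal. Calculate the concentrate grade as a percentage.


Grade = (metal in concentrate / concentrate mass) * 100
= (72.61 / 698) * 100
= 0.104025788 * 100
= 10.4026%

10.4026%


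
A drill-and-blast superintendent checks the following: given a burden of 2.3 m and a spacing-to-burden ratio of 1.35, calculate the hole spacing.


Spacing = burden * ratio
= 2.3 * 1.35
= 3.105 m

3.105 m


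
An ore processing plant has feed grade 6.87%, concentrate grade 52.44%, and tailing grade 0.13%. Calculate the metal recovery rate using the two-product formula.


98.3515%

Using the two-product formula:
R = 100 * c * (f - t) / (f * (c - t))
Numerator = 100 * 52.44 * (6.87 - 0.13)
= 100 * 52.44 * 6.74
= 35344.56
Denominator = 6.87 * (52.44 - 0.13)
= 6.87 * 52.31
= 359.3697
R = 35344.56 / 359.3697
= 98.3515%


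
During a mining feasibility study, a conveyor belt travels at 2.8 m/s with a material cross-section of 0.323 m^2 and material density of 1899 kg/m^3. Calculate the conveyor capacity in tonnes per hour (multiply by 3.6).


Volumetric flow = speed * area
= 2.8 * 0.323 = 0.9044 m^3/s
Mass flow = volumetric * density
= 0.9044 * 1899 = 1717.4556 kg/s
Convert to t/h: multiply by 3.6
Capacity = 1717.4556 * 3.6
= 6182.8402 t/h

6182.8402 t/h


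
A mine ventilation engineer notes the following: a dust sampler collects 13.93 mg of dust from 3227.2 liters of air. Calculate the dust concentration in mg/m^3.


4.3164 mg/m^3

Convert liters to m^3: 1 m^3 = 1000 L
Concentration = mass / volume * 1000
= 13.93 / 3227.2 * 1000
= 0.0043164353 * 1000
= 4.3164 mg/m^3


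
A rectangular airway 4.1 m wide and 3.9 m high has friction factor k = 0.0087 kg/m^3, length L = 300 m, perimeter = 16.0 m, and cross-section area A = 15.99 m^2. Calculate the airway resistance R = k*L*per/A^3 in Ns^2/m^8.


Compute the numerator:
k * L * per = 0.0087 * 300 * 16.0
= 41.76
Compute the denominator:
A^3 = 15.99^3 = 4088.324799
Resistance:
R = 41.76 / 4088.324799
= 0.0102 Ns^2/m^8

0.0102 Ns^2/m^8


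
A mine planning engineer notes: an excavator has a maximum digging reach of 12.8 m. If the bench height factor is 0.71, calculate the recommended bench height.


Bench height = reach * factor
= 12.8 * 0.71
= 9.088 m

9.088 m


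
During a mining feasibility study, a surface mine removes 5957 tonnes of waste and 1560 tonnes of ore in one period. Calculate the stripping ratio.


3.8186

Stripping ratio = waste tonnage / ore tonnage
= 5957 / 1560
= 3.8186


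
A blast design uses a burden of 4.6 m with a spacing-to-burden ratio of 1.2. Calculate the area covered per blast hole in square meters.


25.392 m^2

First, find the spacing:
Spacing = burden * ratio = 4.6 * 1.2
= 5.52 m
Then, calculate the area:
Area = burden * spacing = 4.6 * 5.52
= 25.392 m^2


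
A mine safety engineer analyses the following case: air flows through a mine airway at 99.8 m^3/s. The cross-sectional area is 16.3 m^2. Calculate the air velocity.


6.1227 m/s

Velocity = flow rate / cross-sectional area
= 99.8 / 16.3
= 6.1227 m/s


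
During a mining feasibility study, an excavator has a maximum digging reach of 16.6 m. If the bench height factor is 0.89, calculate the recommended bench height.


Bench height = reach * factor
= 16.6 * 0.89
= 14.774 m

14.774 m


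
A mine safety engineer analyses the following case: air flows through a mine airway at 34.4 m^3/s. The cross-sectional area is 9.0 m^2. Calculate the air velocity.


Velocity = flow rate / cross-sectional area
= 34.4 / 9.0
= 3.8222 m/s

3.8222 m/s


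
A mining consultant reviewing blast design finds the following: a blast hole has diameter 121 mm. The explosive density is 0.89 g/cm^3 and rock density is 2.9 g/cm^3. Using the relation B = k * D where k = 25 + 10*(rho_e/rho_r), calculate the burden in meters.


3.3963 m

First, compute k:
rho_e / rho_r = 0.89 / 2.9 = 0.3068965517
k = 25 + 10 * 0.3068965517 = 28.06896552
Then, compute burden:
B = k * D / 1000 = 28.06896552 * 121 / 1000
= 3396.344828 / 1000
= 3.3963 m


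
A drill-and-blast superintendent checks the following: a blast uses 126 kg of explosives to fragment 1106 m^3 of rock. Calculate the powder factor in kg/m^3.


Powder factor = explosive mass / rock volume
= 126 / 1106
= 0.1139 kg/m^3

0.1139 kg/m^3


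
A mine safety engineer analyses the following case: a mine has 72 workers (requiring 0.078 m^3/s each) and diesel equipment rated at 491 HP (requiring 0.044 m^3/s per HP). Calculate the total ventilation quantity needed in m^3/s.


27.22 m^3/s

Airflow for workers:
Q_people = 72 * 0.078 = 5.616 m^3/s
Airflow for diesel equipment:
Q_diesel = 491 * 0.044 = 21.604 m^3/s
Total ventilation:
Q_total = 5.616 + 21.604
= 27.22 m^3/s


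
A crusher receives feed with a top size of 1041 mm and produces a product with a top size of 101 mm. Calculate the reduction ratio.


10.3069

Reduction ratio = feed size / product size
= 1041 / 101
= 10.3069


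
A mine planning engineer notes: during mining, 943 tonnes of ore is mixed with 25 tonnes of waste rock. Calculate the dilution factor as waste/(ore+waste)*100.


Total material = ore + waste
= 943 + 25 = 968 tonnes
Dilution = waste / total * 100
= 25 / 968 * 100
= 0.02582644628 * 100
= 2.5826%

2.5826%


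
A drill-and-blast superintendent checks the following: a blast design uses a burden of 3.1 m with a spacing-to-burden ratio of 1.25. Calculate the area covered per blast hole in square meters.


12.0125 m^2

First, find the spacing:
Spacing = burden * ratio = 3.1 * 1.25
= 3.875 m
Then, calculate the area:
Area = burden * spacing = 3.1 * 3.875
= 12.0125 m^2


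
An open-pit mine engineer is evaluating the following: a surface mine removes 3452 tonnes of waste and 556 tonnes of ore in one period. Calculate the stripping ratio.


6.2086

Stripping ratio = waste tonnage / ore tonnage
= 3452 / 556
= 6.2086


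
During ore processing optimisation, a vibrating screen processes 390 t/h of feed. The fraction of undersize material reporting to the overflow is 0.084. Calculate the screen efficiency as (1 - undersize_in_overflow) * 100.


91.6%

Screen efficiency = (1 - fraction of undersize in overflow) * 100
= (1 - 0.084) * 100
= 0.916 * 100
= 91.6%


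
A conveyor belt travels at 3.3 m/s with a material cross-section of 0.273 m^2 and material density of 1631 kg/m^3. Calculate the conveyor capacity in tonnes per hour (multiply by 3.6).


Volumetric flow = speed * area
= 3.3 * 0.273 = 0.9009 m^3/s
Mass flow = volumetric * density
= 0.9009 * 1631 = 1469.3679 kg/s
Convert to t/h: multiply by 3.6
Capacity = 1469.3679 * 3.6
= 5289.7244 t/h

5289.7244 t/h


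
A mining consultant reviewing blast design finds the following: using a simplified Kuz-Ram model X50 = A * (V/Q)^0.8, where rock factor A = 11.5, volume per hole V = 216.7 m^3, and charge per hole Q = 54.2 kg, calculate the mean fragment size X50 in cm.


34.8486 cm

Compute V/Q:
V/Q = 216.7 / 54.2 = 3.998154982
Raise to the power 0.8:
(V/Q)^0.8 = 3.998154982^0.8 = 3.030314471
Multiply by A:
X50 = 11.5 * 3.030314471
= 34.8486 cm


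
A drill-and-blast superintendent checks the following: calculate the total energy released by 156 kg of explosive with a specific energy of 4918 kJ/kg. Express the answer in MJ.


Energy = mass * specific_energy / 1000
= 156 * 4918 / 1000
= 767208 / 1000
= 767.208 MJ

767.208 MJ


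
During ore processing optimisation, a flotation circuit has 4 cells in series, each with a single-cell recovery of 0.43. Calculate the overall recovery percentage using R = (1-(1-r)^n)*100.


89.444%

Complement of single-cell recovery:
1 - r = 1 - 0.43 = 0.57
Raise to power n:
(1 - r)^4 = 0.57^4 = 0.10556001
Overall recovery:
R = (1 - 0.10556001) * 100
= 89.444%


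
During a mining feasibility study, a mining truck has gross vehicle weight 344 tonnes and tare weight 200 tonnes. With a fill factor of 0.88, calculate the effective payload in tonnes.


126.72 tonnes

Maximum payload = gross - tare
= 344 - 200 = 144 tonnes
Effective payload = max payload * fill factor
= 144 * 0.88
= 126.72 tonnes


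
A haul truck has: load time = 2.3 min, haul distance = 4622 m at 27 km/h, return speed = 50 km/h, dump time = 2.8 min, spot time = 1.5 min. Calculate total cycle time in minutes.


22.4175 min

Convert haul speed to m/min: 27 * 1000/60 = 450 m/min
Haul time = 4622 / 450 = 10.27111111 min
Convert return speed to m/min: 50 * 1000/60 = 833.3333333 m/min
Return time = 4622 / 833.3333333 = 5.5464 min
Total cycle time:
= 2.3 + 10.27111111 + 2.8 + 5.5464 + 1.5
= 22.4175 min


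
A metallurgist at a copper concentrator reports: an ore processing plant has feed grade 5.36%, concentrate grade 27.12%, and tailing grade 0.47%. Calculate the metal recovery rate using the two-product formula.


92.8403%

Using the two-product formula:
R = 100 * c * (f - t) / (f * (c - t))
Numerator = 100 * 27.12 * (5.36 - 0.47)
= 100 * 27.12 * 4.89
= 13261.68
Denominator = 5.36 * (27.12 - 0.47)
= 5.36 * 26.65
= 142.844
R = 13261.68 / 142.844
= 92.8403%


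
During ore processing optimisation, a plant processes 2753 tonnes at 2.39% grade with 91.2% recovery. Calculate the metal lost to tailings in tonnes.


5.7901 tonnes

Total metal in feed:
= 2753 * 2.39 / 100 = 65.7967 tonnes
Metal recovered:
= 65.7967 * 91.2 / 100 = 60.0065904 tonnes
Metal lost to tailings:
= 65.7967 - 60.0065904
= 5.7901 tonnes


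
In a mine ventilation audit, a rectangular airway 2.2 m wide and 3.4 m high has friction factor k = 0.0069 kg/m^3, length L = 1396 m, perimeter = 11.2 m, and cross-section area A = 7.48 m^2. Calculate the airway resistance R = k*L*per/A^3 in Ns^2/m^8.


Compute the numerator:
k * L * per = 0.0069 * 1396 * 11.2
= 107.88288
Compute the denominator:
A^3 = 7.48^3 = 418.508992
Resistance:
R = 107.88288 / 418.508992
= 0.2578 Ns^2/m^8

0.2578 Ns^2/m^8


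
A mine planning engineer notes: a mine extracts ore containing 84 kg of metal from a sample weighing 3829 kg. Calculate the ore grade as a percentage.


Ore grade = (metal mass / ore mass) * 100
= (84 / 3829) * 100
= 0.02193784278 * 100
= 2.1938%

2.1938%


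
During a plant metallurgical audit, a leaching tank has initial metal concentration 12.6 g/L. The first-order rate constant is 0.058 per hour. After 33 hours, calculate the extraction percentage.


Compute the exponent:
-k * t = -0.058 * 33 = -1.914
Remaining concentration:
C = 12.6 * exp(-1.914)
= 12.6 * 0.1474892481
= 1.858364526 g/L
Extracted = 12.6 - 1.858364526 = 10.74163547 g/L
Extraction % = 10.74163547 / 12.6 * 100
= 85.2511%

85.2511%


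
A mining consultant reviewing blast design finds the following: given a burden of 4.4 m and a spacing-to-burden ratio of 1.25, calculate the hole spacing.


Spacing = burden * ratio
= 4.4 * 1.25
= 5.5 m

5.5 m


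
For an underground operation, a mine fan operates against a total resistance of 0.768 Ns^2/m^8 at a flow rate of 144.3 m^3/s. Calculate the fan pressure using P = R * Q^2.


Compute Q^2:
Q^2 = 144.3^2 = 20822.49
Compute pressure:
P = R * Q^2 = 0.768 * 20822.49
= 15991.6723 Pa

15991.6723 Pa


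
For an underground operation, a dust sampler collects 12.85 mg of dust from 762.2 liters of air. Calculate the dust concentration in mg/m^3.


16.8591 mg/m^3

Convert liters to m^3: 1 m^3 = 1000 L
Concentration = mass / volume * 1000
= 12.85 / 762.2 * 1000
= 0.0168590921 * 1000
= 16.8591 mg/m^3


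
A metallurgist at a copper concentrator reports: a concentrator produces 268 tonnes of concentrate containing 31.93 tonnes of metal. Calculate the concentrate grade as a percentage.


11.9142%

Grade = (metal in concentrate / concentrate mass) * 100
= (31.93 / 268) * 100
= 0.119141791 * 100
= 11.9142%


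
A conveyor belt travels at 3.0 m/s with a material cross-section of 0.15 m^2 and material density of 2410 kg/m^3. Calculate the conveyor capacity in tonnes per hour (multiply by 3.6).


3904.2 t/h

Volumetric flow = speed * area
= 3.0 * 0.15 = 0.45 m^3/s
Mass flow = volumetric * density
= 0.45 * 2410 = 1084.5 kg/s
Convert to t/h: multiply by 3.6
Capacity = 1084.5 * 3.6
= 3904.2 t/h


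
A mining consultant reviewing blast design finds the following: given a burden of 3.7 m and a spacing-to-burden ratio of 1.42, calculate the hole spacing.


Spacing = burden * ratio
= 3.7 * 1.42
= 5.254 m

5.254 m


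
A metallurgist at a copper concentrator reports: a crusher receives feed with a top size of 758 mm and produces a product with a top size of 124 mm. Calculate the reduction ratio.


Reduction ratio = feed size / product size
= 758 / 124
= 6.1129

6.1129


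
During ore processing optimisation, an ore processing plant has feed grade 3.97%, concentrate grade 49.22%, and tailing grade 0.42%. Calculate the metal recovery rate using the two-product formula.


90.1903%

Using the two-product formula:
R = 100 * c * (f - t) / (f * (c - t))
Numerator = 100 * 49.22 * (3.97 - 0.42)
= 100 * 49.22 * 3.55
= 17473.1
Denominator = 3.97 * (49.22 - 0.42)
= 3.97 * 48.8
= 193.736
R = 17473.1 / 193.736
= 90.1903%


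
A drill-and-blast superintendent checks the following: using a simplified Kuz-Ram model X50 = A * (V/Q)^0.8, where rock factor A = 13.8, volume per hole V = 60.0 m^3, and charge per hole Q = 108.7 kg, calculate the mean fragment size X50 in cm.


8.5786 cm

Compute V/Q:
V/Q = 60.0 / 108.7 = 0.5519779209
Raise to the power 0.8:
(V/Q)^0.8 = 0.5519779209^0.8 = 0.6216377288
Multiply by A:
X50 = 13.8 * 0.6216377288
= 8.5786 cm


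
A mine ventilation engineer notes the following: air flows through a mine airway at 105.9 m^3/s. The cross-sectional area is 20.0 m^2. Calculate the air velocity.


Velocity = flow rate / cross-sectional area
= 105.9 / 20.0
= 5.295 m/s

5.295 m/s


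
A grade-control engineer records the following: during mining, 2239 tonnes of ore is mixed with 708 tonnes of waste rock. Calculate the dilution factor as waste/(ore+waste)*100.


Total material = ore + waste
= 2239 + 708 = 2947 tonnes
Dilution = waste / total * 100
= 708 / 2947 * 100
= 0.2402443163 * 100
= 24.0244%

24.0244%


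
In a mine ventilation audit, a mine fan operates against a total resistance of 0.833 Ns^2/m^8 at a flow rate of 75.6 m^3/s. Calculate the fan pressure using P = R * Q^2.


Compute Q^2:
Q^2 = 75.6^2 = 5715.36
Compute pressure:
P = R * Q^2 = 0.833 * 5715.36
= 4760.8949 Pa

4760.8949 Pa


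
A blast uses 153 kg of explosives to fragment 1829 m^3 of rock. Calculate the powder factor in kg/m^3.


0.0837 kg/m^3

Powder factor = explosive mass / rock volume
= 153 / 1829
= 0.0837 kg/m^3


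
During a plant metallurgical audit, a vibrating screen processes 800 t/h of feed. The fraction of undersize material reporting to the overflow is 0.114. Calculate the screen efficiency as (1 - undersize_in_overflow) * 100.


88.6%

Screen efficiency = (1 - fraction of undersize in overflow) * 100
= (1 - 0.114) * 100
= 0.886 * 100
= 88.6%


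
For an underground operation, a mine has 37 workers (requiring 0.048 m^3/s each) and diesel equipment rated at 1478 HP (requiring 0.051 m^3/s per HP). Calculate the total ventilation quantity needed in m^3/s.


77.154 m^3/s

Airflow for workers:
Q_people = 37 * 0.048 = 1.776 m^3/s
Airflow for diesel equipment:
Q_diesel = 1478 * 0.051 = 75.378 m^3/s
Total ventilation:
Q_total = 1.776 + 75.378
= 77.154 m^3/s


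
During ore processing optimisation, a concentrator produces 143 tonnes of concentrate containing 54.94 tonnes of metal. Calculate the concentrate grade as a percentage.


38.4196%

Grade = (metal in concentrate / concentrate mass) * 100
= (54.94 / 143) * 100
= 0.3841958042 * 100
= 38.4196%


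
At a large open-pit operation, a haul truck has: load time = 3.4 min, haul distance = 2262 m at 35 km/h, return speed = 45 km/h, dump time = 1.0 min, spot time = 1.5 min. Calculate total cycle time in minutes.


Convert haul speed to m/min: 35 * 1000/60 = 583.3333333 m/min
Haul time = 2262 / 583.3333333 = 3.877714286 min
Convert return speed to m/min: 45 * 1000/60 = 750 m/min
Return time = 2262 / 750 = 3.016 min
Total cycle time:
= 3.4 + 3.877714286 + 1.0 + 3.016 + 1.5
= 12.7937 min

12.7937 min


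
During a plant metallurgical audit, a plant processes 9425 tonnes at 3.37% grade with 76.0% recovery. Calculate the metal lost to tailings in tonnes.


Total metal in feed:
= 9425 * 3.37 / 100 = 317.6225 tonnes
Metal recovered:
= 317.6225 * 76.0 / 100 = 241.3931 tonnes
Metal lost to tailings:
= 317.6225 - 241.3931
= 76.2294 tonnes

76.2294 tonnes


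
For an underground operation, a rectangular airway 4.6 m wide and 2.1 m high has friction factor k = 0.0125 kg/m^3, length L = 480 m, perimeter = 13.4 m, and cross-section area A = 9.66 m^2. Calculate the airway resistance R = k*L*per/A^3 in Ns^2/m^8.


Compute the numerator:
k * L * per = 0.0125 * 480 * 13.4
= 80.4
Compute the denominator:
A^3 = 9.66^3 = 901.428696
Resistance:
R = 80.4 / 901.428696
= 0.0892 Ns^2/m^8

0.0892 Ns^2/m^8


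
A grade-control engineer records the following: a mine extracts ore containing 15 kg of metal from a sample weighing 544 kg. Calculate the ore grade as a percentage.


2.7574%

Ore grade = (metal mass / ore mass) * 100
= (15 / 544) * 100
= 0.02757352941 * 100
= 2.7574%


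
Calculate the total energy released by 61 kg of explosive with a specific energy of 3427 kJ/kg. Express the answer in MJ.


Energy = mass * specific_energy / 1000
= 61 * 3427 / 1000
= 209047 / 1000
= 209.047 MJ

209.047 MJ


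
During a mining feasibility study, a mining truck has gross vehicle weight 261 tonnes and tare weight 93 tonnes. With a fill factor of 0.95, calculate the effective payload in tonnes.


159.6 tonnes

Maximum payload = gross - tare
= 261 - 93 = 168 tonnes
Effective payload = max payload * fill factor
= 168 * 0.95
= 159.6 tonnes


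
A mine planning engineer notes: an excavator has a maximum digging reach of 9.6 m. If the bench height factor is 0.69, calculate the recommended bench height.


Bench height = reach * factor
= 9.6 * 0.69
= 6.624 m

6.624 m


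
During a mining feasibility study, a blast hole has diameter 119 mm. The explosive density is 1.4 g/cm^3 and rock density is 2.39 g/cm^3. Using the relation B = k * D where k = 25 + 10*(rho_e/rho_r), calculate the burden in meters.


First, compute k:
rho_e / rho_r = 1.4 / 2.39 = 0.5857740586
k = 25 + 10 * 0.5857740586 = 30.85774059
Then, compute burden:
B = k * D / 1000 = 30.85774059 * 119 / 1000
= 3672.07113 / 1000
= 3.6721 m

3.6721 m


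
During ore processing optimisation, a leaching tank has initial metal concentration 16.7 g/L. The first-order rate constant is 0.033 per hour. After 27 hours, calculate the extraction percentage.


58.9755%

Compute the exponent:
-k * t = -0.033 * 27 = -0.891
Remaining concentration:
C = 16.7 * exp(-0.891)
= 16.7 * 0.4102453023
= 6.851096548 g/L
Extracted = 16.7 - 6.851096548 = 9.848903452 g/L
Extraction % = 9.848903452 / 16.7 * 100
= 58.9755%


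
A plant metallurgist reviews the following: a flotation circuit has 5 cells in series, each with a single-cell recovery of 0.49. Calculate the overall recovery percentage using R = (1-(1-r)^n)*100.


Complement of single-cell recovery:
1 - r = 1 - 0.49 = 0.51
Raise to power n:
(1 - r)^5 = 0.51^5 = 0.0345025251
Overall recovery:
R = (1 - 0.0345025251) * 100
= 96.5497%

96.5497%


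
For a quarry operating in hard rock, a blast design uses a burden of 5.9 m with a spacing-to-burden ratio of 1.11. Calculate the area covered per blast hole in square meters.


38.6391 m^2

First, find the spacing:
Spacing = burden * ratio = 5.9 * 1.11
= 6.549 m
Then, calculate the area:
Area = burden * spacing = 5.9 * 6.549
= 38.6391 m^2


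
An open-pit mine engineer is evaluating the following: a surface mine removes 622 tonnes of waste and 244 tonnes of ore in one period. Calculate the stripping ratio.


Stripping ratio = waste tonnage / ore tonnage
= 622 / 244
= 2.5492

2.5492


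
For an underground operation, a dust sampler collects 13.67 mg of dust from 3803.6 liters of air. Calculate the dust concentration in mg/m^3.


Convert liters to m^3: 1 m^3 = 1000 L
Concentration = mass / volume * 1000
= 13.67 / 3803.6 * 1000
= 0.003593963613 * 1000
= 3.594 mg/m^3

3.594 mg/m^3


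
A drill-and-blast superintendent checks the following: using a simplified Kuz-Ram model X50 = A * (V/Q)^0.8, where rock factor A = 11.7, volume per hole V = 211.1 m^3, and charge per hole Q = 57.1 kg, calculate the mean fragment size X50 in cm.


33.3018 cm

Compute V/Q:
V/Q = 211.1 / 57.1 = 3.697022767
Raise to the power 0.8:
(V/Q)^0.8 = 3.697022767^0.8 = 2.846306732
Multiply by A:
X50 = 11.7 * 2.846306732
= 33.3018 cm


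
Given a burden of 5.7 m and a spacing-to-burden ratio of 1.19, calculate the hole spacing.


Spacing = burden * ratio
= 5.7 * 1.19
= 6.783 m

6.783 m


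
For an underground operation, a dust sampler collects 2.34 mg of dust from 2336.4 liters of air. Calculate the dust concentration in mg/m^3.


Convert liters to m^3: 1 m^3 = 1000 L
Concentration = mass / volume * 1000
= 2.34 / 2336.4 * 1000
= 0.001001540832 * 1000
= 1.0015 mg/m^3

1.0015 mg/m^3


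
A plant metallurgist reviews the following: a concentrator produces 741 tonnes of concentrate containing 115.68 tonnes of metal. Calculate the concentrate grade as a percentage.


Grade = (metal in concentrate / concentrate mass) * 100
= (115.68 / 741) * 100
= 0.1561133603 * 100
= 15.6113%

15.6113%


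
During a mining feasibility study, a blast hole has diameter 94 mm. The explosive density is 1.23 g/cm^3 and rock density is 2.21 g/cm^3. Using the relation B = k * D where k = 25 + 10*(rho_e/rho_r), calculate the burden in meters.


2.8732 m

First, compute k:
rho_e / rho_r = 1.23 / 2.21 = 0.556561086
k = 25 + 10 * 0.556561086 = 30.56561086
Then, compute burden:
B = k * D / 1000 = 30.56561086 * 94 / 1000
= 2873.167421 / 1000
= 2.8732 m


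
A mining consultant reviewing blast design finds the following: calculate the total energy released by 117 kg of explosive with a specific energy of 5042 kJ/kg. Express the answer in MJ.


Energy = mass * specific_energy / 1000
= 117 * 5042 / 1000
= 589914 / 1000
= 589.914 MJ

589.914 MJ


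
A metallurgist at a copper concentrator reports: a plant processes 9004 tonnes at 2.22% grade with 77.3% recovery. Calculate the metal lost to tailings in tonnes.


Total metal in feed:
= 9004 * 2.22 / 100 = 199.8888 tonnes
Metal recovered:
= 199.8888 * 77.3 / 100 = 154.5140424 tonnes
Metal lost to tailings:
= 199.8888 - 154.5140424
= 45.3748 tonnes

45.3748 tonnes


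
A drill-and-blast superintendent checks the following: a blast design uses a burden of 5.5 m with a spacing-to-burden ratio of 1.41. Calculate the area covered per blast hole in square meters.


First, find the spacing:
Spacing = burden * ratio = 5.5 * 1.41
= 7.755 m
Then, calculate the area:
Area = burden * spacing = 5.5 * 7.755
= 42.6525 m^2

42.6525 m^2


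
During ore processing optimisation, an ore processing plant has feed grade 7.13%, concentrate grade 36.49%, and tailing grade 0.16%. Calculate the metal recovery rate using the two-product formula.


98.1865%

Using the two-product formula:
R = 100 * c * (f - t) / (f * (c - t))
Numerator = 100 * 36.49 * (7.13 - 0.16)
= 100 * 36.49 * 6.97
= 25433.53
Denominator = 7.13 * (36.49 - 0.16)
= 7.13 * 36.33
= 259.0329
R = 25433.53 / 259.0329
= 98.1865%


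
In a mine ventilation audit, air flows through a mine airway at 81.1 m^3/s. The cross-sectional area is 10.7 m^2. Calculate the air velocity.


Velocity = flow rate / cross-sectional area
= 81.1 / 10.7
= 7.5794 m/s

7.5794 m/s


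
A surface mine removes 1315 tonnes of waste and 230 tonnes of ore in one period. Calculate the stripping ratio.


Stripping ratio = waste tonnage / ore tonnage
= 1315 / 230
= 5.7174

5.7174


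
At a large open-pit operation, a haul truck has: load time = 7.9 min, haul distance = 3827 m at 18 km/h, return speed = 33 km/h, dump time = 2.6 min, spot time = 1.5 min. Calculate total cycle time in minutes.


31.7148 min

Convert haul speed to m/min: 18 * 1000/60 = 300 m/min
Haul time = 3827 / 300 = 12.75666667 min
Convert return speed to m/min: 33 * 1000/60 = 550 m/min
Return time = 3827 / 550 = 6.958181818 min
Total cycle time:
= 7.9 + 12.75666667 + 2.6 + 6.958181818 + 1.5
= 31.7148 min


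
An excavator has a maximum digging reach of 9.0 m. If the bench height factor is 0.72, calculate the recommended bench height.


Bench height = reach * factor
= 9.0 * 0.72
= 6.48 m

6.48 m


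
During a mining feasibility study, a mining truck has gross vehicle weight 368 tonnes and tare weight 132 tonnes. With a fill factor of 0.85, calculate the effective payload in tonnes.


200.6 tonnes

Maximum payload = gross - tare
= 368 - 132 = 236 tonnes
Effective payload = max payload * fill factor
= 236 * 0.85
= 200.6 tonnes


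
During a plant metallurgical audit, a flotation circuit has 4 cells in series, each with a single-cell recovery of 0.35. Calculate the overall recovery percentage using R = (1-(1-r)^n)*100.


Complement of single-cell recovery:
1 - r = 1 - 0.35 = 0.65
Raise to power n:
(1 - r)^4 = 0.65^4 = 0.17850625
Overall recovery:
R = (1 - 0.17850625) * 100
= 82.1494%

82.1494%


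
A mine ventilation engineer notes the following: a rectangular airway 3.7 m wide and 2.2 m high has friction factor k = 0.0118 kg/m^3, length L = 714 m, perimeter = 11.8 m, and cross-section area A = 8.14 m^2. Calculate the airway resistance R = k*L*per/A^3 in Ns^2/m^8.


Compute the numerator:
k * L * per = 0.0118 * 714 * 11.8
= 99.41736
Compute the denominator:
A^3 = 8.14^3 = 539.353144
Resistance:
R = 99.41736 / 539.353144
= 0.1843 Ns^2/m^8

0.1843 Ns^2/m^8


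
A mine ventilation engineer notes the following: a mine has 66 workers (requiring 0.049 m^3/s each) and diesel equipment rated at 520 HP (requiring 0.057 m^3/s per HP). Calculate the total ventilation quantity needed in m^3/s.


Airflow for workers:
Q_people = 66 * 0.049 = 3.234 m^3/s
Airflow for diesel equipment:
Q_diesel = 520 * 0.057 = 29.64 m^3/s
Total ventilation:
Q_total = 3.234 + 29.64
= 32.874 m^3/s

32.874 m^3/s


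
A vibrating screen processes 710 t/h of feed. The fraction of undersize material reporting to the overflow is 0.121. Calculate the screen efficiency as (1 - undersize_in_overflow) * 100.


Screen efficiency = (1 - fraction of undersize in overflow) * 100
= (1 - 0.121) * 100
= 0.879 * 100
= 87.9%

87.9%


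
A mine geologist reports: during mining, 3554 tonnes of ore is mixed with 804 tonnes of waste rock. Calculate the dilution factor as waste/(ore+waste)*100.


Total material = ore + waste
= 3554 + 804 = 4358 tonnes
Dilution = waste / total * 100
= 804 / 4358 * 100
= 0.1844882974 * 100
= 18.4488%

18.4488%


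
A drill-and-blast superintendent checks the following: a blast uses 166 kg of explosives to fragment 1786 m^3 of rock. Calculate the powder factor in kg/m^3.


Powder factor = explosive mass / rock volume
= 166 / 1786
= 0.0929 kg/m^3

0.0929 kg/m^3


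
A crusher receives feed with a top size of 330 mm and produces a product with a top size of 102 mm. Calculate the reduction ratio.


Reduction ratio = feed size / product size
= 330 / 102
= 3.2353

3.2353


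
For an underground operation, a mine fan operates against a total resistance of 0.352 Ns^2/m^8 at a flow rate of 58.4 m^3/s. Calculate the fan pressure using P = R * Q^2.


Compute Q^2:
Q^2 = 58.4^2 = 3410.56
Compute pressure:
P = R * Q^2 = 0.352 * 3410.56
= 1200.5171 Pa

1200.5171 Pa


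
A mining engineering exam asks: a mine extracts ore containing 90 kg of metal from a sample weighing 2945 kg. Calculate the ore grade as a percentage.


Ore grade = (metal mass / ore mass) * 100
= (90 / 2945) * 100
= 0.03056027165 * 100
= 3.056%

3.056%


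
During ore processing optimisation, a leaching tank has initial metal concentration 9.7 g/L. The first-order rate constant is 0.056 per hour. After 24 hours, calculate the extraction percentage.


Compute the exponent:
-k * t = -0.056 * 24 = -1.344
Remaining concentration:
C = 9.7 * exp(-1.344)
= 9.7 * 0.2608003779
= 2.529763665 g/L
Extracted = 9.7 - 2.529763665 = 7.170236335 g/L
Extraction % = 7.170236335 / 9.7 * 100
= 73.92%

73.92%


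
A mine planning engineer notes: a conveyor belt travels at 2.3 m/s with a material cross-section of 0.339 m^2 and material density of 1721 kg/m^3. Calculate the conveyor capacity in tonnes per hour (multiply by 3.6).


Volumetric flow = speed * area
= 2.3 * 0.339 = 0.7797 m^3/s
Mass flow = volumetric * density
= 0.7797 * 1721 = 1341.8637 kg/s
Convert to t/h: multiply by 3.6
Capacity = 1341.8637 * 3.6
= 4830.7093 t/h

4830.7093 t/h


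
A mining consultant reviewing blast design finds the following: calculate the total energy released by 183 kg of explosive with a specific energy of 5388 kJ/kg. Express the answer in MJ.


Energy = mass * specific_energy / 1000
= 183 * 5388 / 1000
= 986004 / 1000
= 986.004 MJ

986.004 MJ


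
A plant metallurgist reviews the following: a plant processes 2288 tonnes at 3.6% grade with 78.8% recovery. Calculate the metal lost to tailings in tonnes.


Total metal in feed:
= 2288 * 3.6 / 100 = 82.368 tonnes
Metal recovered:
= 82.368 * 78.8 / 100 = 64.905984 tonnes
Metal lost to tailings:
= 82.368 - 64.905984
= 17.462 tonnes

17.462 tonnes


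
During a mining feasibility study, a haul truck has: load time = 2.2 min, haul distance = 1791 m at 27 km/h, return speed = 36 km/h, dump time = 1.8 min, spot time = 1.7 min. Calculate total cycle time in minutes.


Convert haul speed to m/min: 27 * 1000/60 = 450 m/min
Haul time = 1791 / 450 = 3.98 min
Convert return speed to m/min: 36 * 1000/60 = 600 m/min
Return time = 1791 / 600 = 2.985 min
Total cycle time:
= 2.2 + 3.98 + 1.8 + 2.985 + 1.7
= 12.665 min

12.665 min


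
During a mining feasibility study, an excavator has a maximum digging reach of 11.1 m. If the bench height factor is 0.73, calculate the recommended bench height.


8.103 m

Bench height = reach * factor
= 11.1 * 0.73
= 8.103 m


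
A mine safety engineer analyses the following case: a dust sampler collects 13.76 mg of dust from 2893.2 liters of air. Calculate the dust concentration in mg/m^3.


Convert liters to m^3: 1 m^3 = 1000 L
Concentration = mass / volume * 1000
= 13.76 / 2893.2 * 1000
= 0.004755979538 * 1000
= 4.756 mg/m^3

4.756 mg/m^3


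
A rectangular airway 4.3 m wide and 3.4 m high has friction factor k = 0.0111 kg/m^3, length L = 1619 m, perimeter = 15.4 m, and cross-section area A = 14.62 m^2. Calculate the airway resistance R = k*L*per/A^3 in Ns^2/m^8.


0.0886 Ns^2/m^8

Compute the numerator:
k * L * per = 0.0111 * 1619 * 15.4
= 276.75186
Compute the denominator:
A^3 = 14.62^3 = 3124.943128
Resistance:
R = 276.75186 / 3124.943128
= 0.0886 Ns^2/m^8


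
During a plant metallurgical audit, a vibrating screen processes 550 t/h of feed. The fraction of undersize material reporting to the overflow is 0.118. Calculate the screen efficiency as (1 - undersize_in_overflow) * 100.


88.2%

Screen efficiency = (1 - fraction of undersize in overflow) * 100
= (1 - 0.118) * 100
= 0.882 * 100
= 88.2%


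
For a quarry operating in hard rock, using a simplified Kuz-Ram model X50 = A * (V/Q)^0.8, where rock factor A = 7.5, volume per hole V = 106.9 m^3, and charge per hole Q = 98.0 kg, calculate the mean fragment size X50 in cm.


Compute V/Q:
V/Q = 106.9 / 98.0 = 1.090816327
Raise to the power 0.8:
(V/Q)^0.8 = 1.090816327^0.8 = 1.07201609
Multiply by A:
X50 = 7.5 * 1.07201609
= 8.0401 cm

8.0401 cm


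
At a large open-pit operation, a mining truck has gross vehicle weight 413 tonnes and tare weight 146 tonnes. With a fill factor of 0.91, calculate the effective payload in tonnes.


242.97 tonnes

Maximum payload = gross - tare
= 413 - 146 = 267 tonnes
Effective payload = max payload * fill factor
= 267 * 0.91
= 242.97 tonnes


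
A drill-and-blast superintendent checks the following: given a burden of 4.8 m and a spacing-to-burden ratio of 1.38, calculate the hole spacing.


Spacing = burden * ratio
= 4.8 * 1.38
= 6.624 m

6.624 m


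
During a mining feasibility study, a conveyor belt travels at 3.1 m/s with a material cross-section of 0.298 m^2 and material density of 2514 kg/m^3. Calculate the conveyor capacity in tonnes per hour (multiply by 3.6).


Volumetric flow = speed * area
= 3.1 * 0.298 = 0.9238 m^3/s
Mass flow = volumetric * density
= 0.9238 * 2514 = 2322.4332 kg/s
Convert to t/h: multiply by 3.6
Capacity = 2322.4332 * 3.6
= 8360.7595 t/h

8360.7595 t/h


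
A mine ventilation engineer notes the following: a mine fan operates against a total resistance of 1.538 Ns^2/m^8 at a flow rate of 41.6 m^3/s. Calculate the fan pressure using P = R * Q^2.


2661.6013 Pa

Compute Q^2:
Q^2 = 41.6^2 = 1730.56
Compute pressure:
P = R * Q^2 = 1.538 * 1730.56
= 2661.6013 Pa


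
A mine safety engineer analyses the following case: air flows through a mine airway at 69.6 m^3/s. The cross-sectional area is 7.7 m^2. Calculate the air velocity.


Velocity = flow rate / cross-sectional area
= 69.6 / 7.7
= 9.039 m/s

9.039 m/s


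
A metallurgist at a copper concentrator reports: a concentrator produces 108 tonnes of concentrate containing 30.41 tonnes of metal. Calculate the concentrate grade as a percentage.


28.1574%

Grade = (metal in concentrate / concentrate mass) * 100
= (30.41 / 108) * 100
= 0.2815740741 * 100
= 28.1574%


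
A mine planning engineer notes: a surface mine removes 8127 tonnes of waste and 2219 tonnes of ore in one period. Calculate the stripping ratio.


3.6625

Stripping ratio = waste tonnage / ore tonnage
= 8127 / 2219
= 3.6625


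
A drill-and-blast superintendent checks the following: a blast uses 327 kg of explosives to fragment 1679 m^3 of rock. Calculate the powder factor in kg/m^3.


Powder factor = explosive mass / rock volume
= 327 / 1679
= 0.1948 kg/m^3

0.1948 kg/m^3


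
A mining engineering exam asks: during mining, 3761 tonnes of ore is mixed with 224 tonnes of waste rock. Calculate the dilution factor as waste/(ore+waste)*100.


5.6211%

Total material = ore + waste
= 3761 + 224 = 3985 tonnes
Dilution = waste / total * 100
= 224 / 3985 * 100
= 0.05621079046 * 100
= 5.6211%


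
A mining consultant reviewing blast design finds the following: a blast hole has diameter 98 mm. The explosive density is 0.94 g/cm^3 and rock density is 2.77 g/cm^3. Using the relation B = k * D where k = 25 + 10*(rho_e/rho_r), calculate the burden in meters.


First, compute k:
rho_e / rho_r = 0.94 / 2.77 = 0.3393501805
k = 25 + 10 * 0.3393501805 = 28.39350181
Then, compute burden:
B = k * D / 1000 = 28.39350181 * 98 / 1000
= 2782.563177 / 1000
= 2.7826 m

2.7826 m


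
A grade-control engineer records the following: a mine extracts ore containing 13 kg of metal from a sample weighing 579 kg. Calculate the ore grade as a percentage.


Ore grade = (metal mass / ore mass) * 100
= (13 / 579) * 100
= 0.02245250432 * 100
= 2.2453%

2.2453%


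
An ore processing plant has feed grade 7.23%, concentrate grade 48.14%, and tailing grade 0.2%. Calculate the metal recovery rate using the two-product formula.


97.6394%

Using the two-product formula:
R = 100 * c * (f - t) / (f * (c - t))
Numerator = 100 * 48.14 * (7.23 - 0.2)
= 100 * 48.14 * 7.03
= 33842.42
Denominator = 7.23 * (48.14 - 0.2)
= 7.23 * 47.94
= 346.6062
R = 33842.42 / 346.6062
= 97.6394%


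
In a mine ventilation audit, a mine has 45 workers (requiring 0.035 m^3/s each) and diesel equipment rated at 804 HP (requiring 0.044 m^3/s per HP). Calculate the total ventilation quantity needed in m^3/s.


36.951 m^3/s

Airflow for workers:
Q_people = 45 * 0.035 = 1.575 m^3/s
Airflow for diesel equipment:
Q_diesel = 804 * 0.044 = 35.376 m^3/s
Total ventilation:
Q_total = 1.575 + 35.376
= 36.951 m^3/s


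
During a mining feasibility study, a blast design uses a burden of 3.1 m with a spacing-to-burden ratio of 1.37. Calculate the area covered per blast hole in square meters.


First, find the spacing:
Spacing = burden * ratio = 3.1 * 1.37
= 4.247 m
Then, calculate the area:
Area = burden * spacing = 3.1 * 4.247
= 13.1657 m^2

13.1657 m^2


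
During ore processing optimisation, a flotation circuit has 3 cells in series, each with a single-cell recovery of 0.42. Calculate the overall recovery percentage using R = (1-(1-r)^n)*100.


Complement of single-cell recovery:
1 - r = 1 - 0.42 = 0.58
Raise to power n:
(1 - r)^3 = 0.58^3 = 0.195112
Overall recovery:
R = (1 - 0.195112) * 100
= 80.4888%

80.4888%


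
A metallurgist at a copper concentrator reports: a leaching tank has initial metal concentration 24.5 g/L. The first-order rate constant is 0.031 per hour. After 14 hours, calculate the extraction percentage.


Compute the exponent:
-k * t = -0.031 * 14 = -0.434
Remaining concentration:
C = 24.5 * exp(-0.434)
= 24.5 * 0.6479122555
= 15.87385026 g/L
Extracted = 24.5 - 15.87385026 = 8.626149741 g/L
Extraction % = 8.626149741 / 24.5 * 100
= 35.2088%

35.2088%


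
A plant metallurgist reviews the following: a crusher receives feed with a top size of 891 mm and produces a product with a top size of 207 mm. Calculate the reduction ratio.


Reduction ratio = feed size / product size
= 891 / 207
= 4.3043

4.3043


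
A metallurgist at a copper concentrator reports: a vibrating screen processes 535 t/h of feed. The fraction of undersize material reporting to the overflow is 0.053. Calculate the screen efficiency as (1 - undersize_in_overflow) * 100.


94.7%

Screen efficiency = (1 - fraction of undersize in overflow) * 100
= (1 - 0.053) * 100
= 0.947 * 100
= 94.7%


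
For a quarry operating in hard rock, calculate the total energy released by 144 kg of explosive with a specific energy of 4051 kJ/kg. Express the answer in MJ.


583.344 MJ

Energy = mass * specific_energy / 1000
= 144 * 4051 / 1000
= 583344 / 1000
= 583.344 MJ


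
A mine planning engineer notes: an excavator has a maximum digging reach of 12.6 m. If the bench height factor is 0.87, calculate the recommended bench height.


Bench height = reach * factor
= 12.6 * 0.87
= 10.962 m

10.962 m


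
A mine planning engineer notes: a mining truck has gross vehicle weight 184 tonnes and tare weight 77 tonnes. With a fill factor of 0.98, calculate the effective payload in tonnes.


104.86 tonnes

Maximum payload = gross - tare
= 184 - 77 = 107 tonnes
Effective payload = max payload * fill factor
= 107 * 0.98
= 104.86 tonnes


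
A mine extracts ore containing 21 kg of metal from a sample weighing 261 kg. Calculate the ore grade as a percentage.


8.046%

Ore grade = (metal mass / ore mass) * 100
= (21 / 261) * 100
= 0.08045977011 * 100
= 8.046%


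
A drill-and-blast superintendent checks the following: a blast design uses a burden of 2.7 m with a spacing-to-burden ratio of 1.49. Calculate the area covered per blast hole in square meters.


First, find the spacing:
Spacing = burden * ratio = 2.7 * 1.49
= 4.023 m
Then, calculate the area:
Area = burden * spacing = 2.7 * 4.023
= 10.8621 m^2

10.8621 m^2


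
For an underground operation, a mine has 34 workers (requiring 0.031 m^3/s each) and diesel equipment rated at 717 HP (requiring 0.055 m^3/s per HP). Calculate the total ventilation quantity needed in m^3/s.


Airflow for workers:
Q_people = 34 * 0.031 = 1.054 m^3/s
Airflow for diesel equipment:
Q_diesel = 717 * 0.055 = 39.435 m^3/s
Total ventilation:
Q_total = 1.054 + 39.435
= 40.489 m^3/s

40.489 m^3/s


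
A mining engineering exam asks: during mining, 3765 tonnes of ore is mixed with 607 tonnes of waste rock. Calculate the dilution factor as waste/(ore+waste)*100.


Total material = ore + waste
= 3765 + 607 = 4372 tonnes
Dilution = waste / total * 100
= 607 / 4372 * 100
= 0.1388380604 * 100
= 13.8838%

13.8838%
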